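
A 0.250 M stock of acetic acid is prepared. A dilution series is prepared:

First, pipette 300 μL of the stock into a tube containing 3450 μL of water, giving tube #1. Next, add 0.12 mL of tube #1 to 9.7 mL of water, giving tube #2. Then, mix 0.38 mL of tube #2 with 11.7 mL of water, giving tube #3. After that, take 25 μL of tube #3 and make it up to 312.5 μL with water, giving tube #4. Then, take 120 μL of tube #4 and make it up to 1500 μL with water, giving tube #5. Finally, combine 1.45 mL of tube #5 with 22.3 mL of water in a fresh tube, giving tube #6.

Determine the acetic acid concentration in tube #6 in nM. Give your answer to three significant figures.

Step 1: 300 μL + 3450 μL = 3750 μL total → factor 3750/300 = 12.5
Step 2: 0.12 mL + 9.7 mL = 9.82 mL total → factor 9.82/0.12 = 81.833
Step 3: 0.38 mL + 11.7 mL = 12.08 mL total → factor 12.08/0.38 = 31.789
Step 4: 25 μL brought to 312.5 μL → factor 312.5/25 = 12.5
Step 5: 120 μL brought to 1500 μL → factor 1500/120 = 12.5
Step 6: 1.45 mL + 22.3 mL = 23.75 mL total → factor 23.75/1.45 = 16.379
Overall dilution factor = 12.5 × 81.833 × 31.789 × 12.5 × 12.5 × 16.379 = 8.3222 × 10^7
Final = 0.250 M / 8.3222 × 10^7 = 3.004 × 10^-9 M = 3.00 nM

3.00 nM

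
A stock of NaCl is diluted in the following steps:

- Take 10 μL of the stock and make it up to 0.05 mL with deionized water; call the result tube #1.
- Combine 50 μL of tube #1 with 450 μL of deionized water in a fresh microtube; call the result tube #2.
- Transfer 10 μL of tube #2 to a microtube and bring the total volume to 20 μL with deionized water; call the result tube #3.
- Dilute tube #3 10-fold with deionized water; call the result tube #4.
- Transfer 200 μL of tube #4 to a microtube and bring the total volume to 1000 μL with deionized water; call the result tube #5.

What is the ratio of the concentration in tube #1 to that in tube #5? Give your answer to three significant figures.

1.00 × 10^3

Step 1: 10 μL brought to 0.05 mL → factor 50/10 = 5
Step 2: 50 μL + 450 μL = 500 μL total → factor 500/50 = 10
Step 3: 10 μL brought to 20 μL → factor 20/10 = 2
Step 4: 10-fold → factor 10
Step 5: 200 μL brought to 1000 μL → factor 1000/200 = 5
Dilution factor to tube #1 = 5; to tube #5 = 5000
[tube #1]/[tube #5] = (factor to tube #5)/(factor to tube #1) = 5000/5 = 1.00 × 10^3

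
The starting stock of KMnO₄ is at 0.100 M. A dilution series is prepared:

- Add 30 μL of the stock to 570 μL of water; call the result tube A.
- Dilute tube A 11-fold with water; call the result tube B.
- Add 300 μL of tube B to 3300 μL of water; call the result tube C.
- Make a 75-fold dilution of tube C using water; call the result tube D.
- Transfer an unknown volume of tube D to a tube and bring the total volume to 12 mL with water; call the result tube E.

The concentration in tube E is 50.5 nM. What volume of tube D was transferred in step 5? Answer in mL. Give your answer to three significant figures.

1.20 mL

Step 1: 30 μL + 570 μL = 600 μL total → factor 600/30 = 20
Step 2: 11-fold → factor 11
Step 3: 300 μL + 3300 μL = 3600 μL total → factor 3600/300 = 12
Step 4: 75-fold → factor 75
Step 5: v brought to 12 mL → factor = 12 mL/v
Product of known-step factors = 1.98 × 10^5
Overall factor = 0.100 M / (50.5 nM) = 1.9802 × 10^6
Step-5 factor = 1.9802 × 10^6 / 1.98 × 10^5 = 10.001
v = 12 mL / 10.001 = 1.20 mL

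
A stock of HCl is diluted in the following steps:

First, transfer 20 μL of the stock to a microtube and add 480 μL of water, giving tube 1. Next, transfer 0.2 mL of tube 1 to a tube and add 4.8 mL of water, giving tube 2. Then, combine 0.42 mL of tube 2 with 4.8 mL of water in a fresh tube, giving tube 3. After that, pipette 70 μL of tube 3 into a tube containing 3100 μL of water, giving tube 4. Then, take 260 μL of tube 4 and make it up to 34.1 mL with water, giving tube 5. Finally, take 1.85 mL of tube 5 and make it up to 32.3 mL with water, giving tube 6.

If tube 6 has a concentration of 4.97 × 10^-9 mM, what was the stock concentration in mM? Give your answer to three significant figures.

4.00 mM

Step 1: 20 μL + 480 μL = 500 μL total → factor 500/20 = 25
Step 2: 0.2 mL + 4.8 mL = 5 mL total → factor 5/0.2 = 25
Step 3: 0.42 mL + 4.8 mL = 5.22 mL total → factor 5.22/0.42 = 12.429
Step 4: 70 μL + 3100 μL = 3170 μL total → factor 3170/70 = 45.286
Step 5: 260 μL brought to 34.1 mL → factor 34100/260 = 131.15
Step 6: 1.85 mL brought to 32.3 mL → factor 32.3/1.85 = 17.459
Overall dilution factor = 25 × 25 × 12.429 × 45.286 × 131.15 × 17.459 = 8.0552 × 10^8
Stock = 4.97 × 10^-9 mM × 8.0552 × 10^8 = 4.00 mM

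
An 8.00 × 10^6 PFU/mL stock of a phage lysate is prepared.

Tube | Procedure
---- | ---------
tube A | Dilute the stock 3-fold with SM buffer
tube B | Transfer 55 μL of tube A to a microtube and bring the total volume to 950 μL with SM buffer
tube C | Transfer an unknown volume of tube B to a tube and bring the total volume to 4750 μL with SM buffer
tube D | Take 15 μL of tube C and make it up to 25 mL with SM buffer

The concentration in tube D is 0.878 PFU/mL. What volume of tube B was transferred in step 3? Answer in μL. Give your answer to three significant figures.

45.0 μL

Step 1: 3-fold → factor 3
Step 2: 55 μL brought to 950 μL → factor 950/55 = 17.273
Step 3: v brought to 4750 μL → factor = 4750 μL/v
Step 4: 15 μL brought to 25 mL → factor 25000/15 = 1666.7
Product of known-step factors = 86364
Overall factor = 8.00 × 10^6 PFU/mL / (0.878 PFU/mL) = 9.1116 × 10^6
Step-3 factor = 9.1116 × 10^6 / 86364 = 105.5
v = 4750 μL / 105.5 = 45.0 μL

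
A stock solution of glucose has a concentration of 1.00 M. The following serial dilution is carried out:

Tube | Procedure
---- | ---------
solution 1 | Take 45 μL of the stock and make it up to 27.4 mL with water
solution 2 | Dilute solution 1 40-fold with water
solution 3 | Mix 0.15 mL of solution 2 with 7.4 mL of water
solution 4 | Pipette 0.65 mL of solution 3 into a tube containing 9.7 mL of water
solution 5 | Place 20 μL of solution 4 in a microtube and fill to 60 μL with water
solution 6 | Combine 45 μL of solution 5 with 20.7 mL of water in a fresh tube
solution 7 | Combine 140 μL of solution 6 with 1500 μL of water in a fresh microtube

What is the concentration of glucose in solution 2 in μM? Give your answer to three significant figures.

41.1 μM

Step 1: 45 μL brought to 27.4 mL → factor 27400/45 = 608.89
Step 2: 40-fold → factor 40
Dilution factor through solution 2 = 608.89 × 40 = 24356
[solution 2] = 1.00 M / 24356 = 4.106 × 10^-5 M = 41.1 μM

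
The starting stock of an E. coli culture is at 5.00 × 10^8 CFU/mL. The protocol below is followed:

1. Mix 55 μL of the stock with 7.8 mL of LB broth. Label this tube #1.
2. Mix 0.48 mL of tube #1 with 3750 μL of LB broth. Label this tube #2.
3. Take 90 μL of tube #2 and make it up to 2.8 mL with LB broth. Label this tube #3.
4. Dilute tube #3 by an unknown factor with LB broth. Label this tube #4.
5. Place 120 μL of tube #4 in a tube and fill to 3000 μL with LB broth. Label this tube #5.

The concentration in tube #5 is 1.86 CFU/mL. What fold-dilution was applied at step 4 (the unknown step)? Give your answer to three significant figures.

275-fold

Step 1: 55 μL + 7.8 mL = 7855 μL total → factor 7855/55 = 142.82
Step 2: 0.48 mL + 3750 μL = 4.23 mL total → factor 4.23/0.48 = 8.8125
Step 3: 90 μL brought to 2.8 mL → factor 2800/90 = 31.111
Step 4: unknown factor x
Step 5: 120 μL brought to 3000 μL → factor 3000/120 = 25
Product of known-step factors = 9.789 × 10^5
Overall factor = 5.00 × 10^8 CFU/mL / (1.86 CFU/mL) = 2.6882 × 10^8
x = 2.6882 × 10^8 / 9.789 × 10^5 = 275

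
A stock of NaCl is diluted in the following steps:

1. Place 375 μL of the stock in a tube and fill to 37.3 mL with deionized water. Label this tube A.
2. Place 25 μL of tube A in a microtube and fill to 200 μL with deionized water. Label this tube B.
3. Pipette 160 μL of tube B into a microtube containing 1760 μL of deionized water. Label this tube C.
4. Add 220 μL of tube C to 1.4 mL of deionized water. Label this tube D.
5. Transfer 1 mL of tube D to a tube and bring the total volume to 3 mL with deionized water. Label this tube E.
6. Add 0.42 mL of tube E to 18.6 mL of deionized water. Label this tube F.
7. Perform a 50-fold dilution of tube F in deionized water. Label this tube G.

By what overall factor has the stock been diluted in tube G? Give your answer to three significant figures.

4.78 × 10^8

Step 1: 375 μL brought to 37.3 mL → factor 37300/375 = 99.467
Step 2: 25 μL brought to 200 μL → factor 200/25 = 8
Step 3: 160 μL + 1760 μL = 1920 μL total → factor 1920/160 = 12
Step 4: 220 μL + 1.4 mL = 1620 μL total → factor 1620/220 = 7.3636
Step 5: 1 mL brought to 3 mL → factor 3/1 = 3
Step 6: 0.42 mL + 18.6 mL = 19.02 mL total → factor 19.02/0.42 = 45.286
Step 7: 50-fold → factor 50
Overall dilution factor = 99.467 × 8 × 12 × 7.3636 × 3 × 45.286 × 50 = 4.7763 × 10^8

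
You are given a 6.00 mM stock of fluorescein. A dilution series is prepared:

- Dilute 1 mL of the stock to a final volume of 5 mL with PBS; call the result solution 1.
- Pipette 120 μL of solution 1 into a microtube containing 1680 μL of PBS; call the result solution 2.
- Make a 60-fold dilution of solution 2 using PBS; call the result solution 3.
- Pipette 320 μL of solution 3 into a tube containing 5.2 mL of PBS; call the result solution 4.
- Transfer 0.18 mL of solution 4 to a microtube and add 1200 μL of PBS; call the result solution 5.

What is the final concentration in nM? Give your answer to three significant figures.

Step 1: 1 mL brought to 5 mL → factor 5/1 = 5
Step 2: 120 μL + 1680 μL = 1800 μL total → factor 1800/120 = 15
Step 3: 60-fold → factor 60
Step 4: 320 μL + 5.2 mL = 5520 μL total → factor 5520/320 = 17.25
Step 5: 0.18 mL + 1200 μL = 1.38 mL total → factor 1.38/0.18 = 7.6667
Overall dilution factor = 5 × 15 × 60 × 17.25 × 7.6667 = 5.9512 × 10^5
Final = 6.00 mM / 5.9512 × 10^5 = 1.008 × 10^-5 mM = 10.1 nM

10.1 nM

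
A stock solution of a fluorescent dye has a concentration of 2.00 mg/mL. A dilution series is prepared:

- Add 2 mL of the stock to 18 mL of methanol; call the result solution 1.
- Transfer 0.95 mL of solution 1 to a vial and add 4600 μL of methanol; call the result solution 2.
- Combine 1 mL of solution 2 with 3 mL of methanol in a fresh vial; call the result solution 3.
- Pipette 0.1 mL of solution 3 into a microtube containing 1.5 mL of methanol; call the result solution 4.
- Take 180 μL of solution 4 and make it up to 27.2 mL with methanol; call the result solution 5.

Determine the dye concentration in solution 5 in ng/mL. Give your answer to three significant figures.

3.54 ng/mL

Step 1: 2 mL + 18 mL = 20 mL total → factor 20/2 = 10
Step 2: 0.95 mL + 4600 μL = 5.55 mL total → factor 5.55/0.95 = 5.8421
Step 3: 1 mL + 3 mL = 4 mL total → factor 4/1 = 4
Step 4: 0.1 mL + 1.5 mL = 1.6 mL total → factor 1.6/0.1 = 16
Step 5: 180 μL brought to 27.2 mL → factor 27200/180 = 151.11
Overall dilution factor = 10 × 5.8421 × 4 × 16 × 151.11 = 5.65 × 10^5
Final = 2.00 mg/mL / 5.65 × 10^5 = 3.540 × 10^-6 mg/mL = 3.54 ng/mL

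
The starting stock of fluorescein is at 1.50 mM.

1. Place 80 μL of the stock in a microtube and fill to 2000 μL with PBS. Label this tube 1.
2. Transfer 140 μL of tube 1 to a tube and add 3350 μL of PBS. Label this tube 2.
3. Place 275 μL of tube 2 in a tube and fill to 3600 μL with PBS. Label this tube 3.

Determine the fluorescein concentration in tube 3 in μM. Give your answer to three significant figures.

0.184 μM

Step 1: 80 μL brought to 2000 μL → factor 2000/80 = 25
Step 2: 140 μL + 3350 μL = 3490 μL total → factor 3490/140 = 24.929
Step 3: 275 μL brought to 3600 μL → factor 3600/275 = 13.091
Overall dilution factor = 25 × 24.929 × 13.091 = 8158.4
Final = 1.50 mM / 8158.4 = 0.0001839 mM = 0.184 μM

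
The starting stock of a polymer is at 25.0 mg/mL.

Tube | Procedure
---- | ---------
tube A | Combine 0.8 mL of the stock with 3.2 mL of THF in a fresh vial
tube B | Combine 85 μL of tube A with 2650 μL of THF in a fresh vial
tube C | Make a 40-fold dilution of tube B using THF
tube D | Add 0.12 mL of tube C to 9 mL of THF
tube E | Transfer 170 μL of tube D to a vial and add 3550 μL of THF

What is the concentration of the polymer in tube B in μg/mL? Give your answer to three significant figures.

155 μg/mL

Step 1: 0.8 mL + 3.2 mL = 4 mL total → factor 4/0.8 = 5
Step 2: 85 μL + 2650 μL = 2735 μL total → factor 2735/85 = 32.176
Dilution factor through tube B = 5 × 32.176 = 160.88
[tube B] = 25.0 mg/mL / 160.88 = 0.1554 mg/mL = 155 μg/mL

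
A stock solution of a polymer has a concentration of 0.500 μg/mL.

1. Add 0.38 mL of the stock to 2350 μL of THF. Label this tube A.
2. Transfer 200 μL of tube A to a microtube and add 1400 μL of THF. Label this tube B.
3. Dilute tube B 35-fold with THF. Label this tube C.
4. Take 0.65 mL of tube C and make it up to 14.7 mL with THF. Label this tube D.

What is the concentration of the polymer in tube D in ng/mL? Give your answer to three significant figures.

0.0110 ng/mL

Step 1: 0.38 mL + 2350 μL = 2.73 mL total → factor 2.73/0.38 = 7.1842
Step 2: 200 μL + 1400 μL = 1600 μL total → factor 1600/200 = 8
Step 3: 35-fold → factor 35
Step 4: 0.65 mL brought to 14.7 mL → factor 14.7/0.65 = 22.615
Dilution factor through tube D = 7.1842 × 8 × 35 × 22.615 = 45493
[tube D] = 0.500 μg/mL / 45493 = 1.099 × 10^-5 μg/mL = 0.0110 ng/mL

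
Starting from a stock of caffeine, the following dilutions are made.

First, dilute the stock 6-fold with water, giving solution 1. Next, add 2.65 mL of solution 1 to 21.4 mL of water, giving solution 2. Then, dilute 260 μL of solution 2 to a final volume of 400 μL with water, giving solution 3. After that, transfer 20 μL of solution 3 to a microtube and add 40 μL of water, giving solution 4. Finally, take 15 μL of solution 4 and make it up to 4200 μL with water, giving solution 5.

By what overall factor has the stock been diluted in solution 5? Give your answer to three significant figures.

7.04 × 10^4

Step 1: 6-fold → factor 6
Step 2: 2.65 mL + 21.4 mL = 24.05 mL total → factor 24.05/2.65 = 9.0755
Step 3: 260 μL brought to 400 μL → factor 400/260 = 1.5385
Step 4: 20 μL + 40 μL = 60 μL total → factor 60/20 = 3
Step 5: 15 μL brought to 4200 μL → factor 4200/15 = 280
Overall dilution factor = 6 × 9.0755 × 1.5385 × 3 × 280 = 70370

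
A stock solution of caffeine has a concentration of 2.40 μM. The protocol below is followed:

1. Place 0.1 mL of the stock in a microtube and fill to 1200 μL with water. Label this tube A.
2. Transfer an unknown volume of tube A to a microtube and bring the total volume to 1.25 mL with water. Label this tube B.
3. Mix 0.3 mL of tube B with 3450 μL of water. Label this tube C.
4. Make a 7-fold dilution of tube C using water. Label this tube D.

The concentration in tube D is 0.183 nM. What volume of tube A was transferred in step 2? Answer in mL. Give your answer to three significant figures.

0.100 mL

Step 1: 0.1 mL brought to 1200 μL → factor 1.2/0.1 = 12
Step 2: v brought to 1.25 mL → factor = 1.25 mL/v
Step 3: 0.3 mL + 3450 μL = 3.75 mL total → factor 3.75/0.3 = 12.5
Step 4: 7-fold → factor 7
Product of known-step factors = 1050
Overall factor = 2.40 μM / (0.183 nM) = 13115
Step-2 factor = 13115 / 1050 = 12.49
v = 1.25 mL / 12.49 = 0.100 mL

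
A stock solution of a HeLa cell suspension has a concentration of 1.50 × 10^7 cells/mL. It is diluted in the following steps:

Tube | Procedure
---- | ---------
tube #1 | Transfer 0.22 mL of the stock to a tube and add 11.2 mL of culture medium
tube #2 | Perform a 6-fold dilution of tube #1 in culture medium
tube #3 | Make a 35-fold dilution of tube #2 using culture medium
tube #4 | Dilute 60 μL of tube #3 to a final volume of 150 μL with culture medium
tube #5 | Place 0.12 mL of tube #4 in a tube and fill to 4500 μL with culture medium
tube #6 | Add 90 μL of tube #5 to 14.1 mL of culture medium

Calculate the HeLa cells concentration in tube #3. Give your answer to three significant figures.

Step 1: 0.22 mL + 11.2 mL = 11.42 mL total → factor 11.42/0.22 = 51.909
Step 2: 6-fold → factor 6
Step 3: 35-fold → factor 35
Dilution factor through tube #3 = 51.909 × 6 × 35 = 10901
[tube #3] = 1.50 × 10^7 cells/mL / 10901 = 1.38 × 10^3 cells/mL

1.38 × 10^3 cells/mL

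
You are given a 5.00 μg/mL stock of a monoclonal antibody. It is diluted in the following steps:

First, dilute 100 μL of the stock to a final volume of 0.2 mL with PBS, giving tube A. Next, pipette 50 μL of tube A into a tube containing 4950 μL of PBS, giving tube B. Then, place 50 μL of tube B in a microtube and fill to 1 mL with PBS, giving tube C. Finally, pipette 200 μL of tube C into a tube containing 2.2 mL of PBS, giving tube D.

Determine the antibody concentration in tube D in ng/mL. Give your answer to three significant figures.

Step 1: 100 μL brought to 0.2 mL → factor 200/100 = 2
Step 2: 50 μL + 4950 μL = 5000 μL total → factor 5000/50 = 100
Step 3: 50 μL brought to 1 mL → factor 1000/50 = 20
Step 4: 200 μL + 2.2 mL = 2400 μL total → factor 2400/200 = 12
Overall dilution factor = 2 × 100 × 20 × 12 = 48000
Final = 5.00 μg/mL / 48000 = 0.0001042 μg/mL = 0.104 ng/mL

0.104 ng/mL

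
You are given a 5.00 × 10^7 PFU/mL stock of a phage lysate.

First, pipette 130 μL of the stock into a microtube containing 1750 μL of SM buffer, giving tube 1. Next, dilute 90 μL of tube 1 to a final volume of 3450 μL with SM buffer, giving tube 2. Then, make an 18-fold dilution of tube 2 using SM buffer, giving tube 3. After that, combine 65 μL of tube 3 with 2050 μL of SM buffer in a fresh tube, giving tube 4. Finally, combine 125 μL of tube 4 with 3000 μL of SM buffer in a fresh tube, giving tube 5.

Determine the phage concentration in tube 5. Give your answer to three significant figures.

6.16 PFU/mL

Step 1: 130 μL + 1750 μL = 1880 μL total → factor 1880/130 = 14.462
Step 2: 90 μL brought to 3450 μL → factor 3450/90 = 38.333
Step 3: 18-fold → factor 18
Step 4: 65 μL + 2050 μL = 2115 μL total → factor 2115/65 = 32.538
Step 5: 125 μL + 3000 μL = 3125 μL total → factor 3125/125 = 25
Overall dilution factor = 14.462 × 38.333 × 18 × 32.538 × 25 = 8.1171 × 10^6
Final = 5.00 × 10^7 PFU/mL / 8.1171 × 10^6 = 6.16 PFU/mL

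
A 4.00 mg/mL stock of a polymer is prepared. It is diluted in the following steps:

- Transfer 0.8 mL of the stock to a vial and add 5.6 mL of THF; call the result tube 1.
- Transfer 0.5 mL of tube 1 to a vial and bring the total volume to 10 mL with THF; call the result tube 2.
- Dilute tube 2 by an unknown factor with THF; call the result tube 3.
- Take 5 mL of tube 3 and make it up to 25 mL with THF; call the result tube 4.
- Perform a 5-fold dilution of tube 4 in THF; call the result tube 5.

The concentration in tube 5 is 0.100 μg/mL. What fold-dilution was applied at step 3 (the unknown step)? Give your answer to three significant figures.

Step 1: 0.8 mL + 5.6 mL = 6.4 mL total → factor 6.4/0.8 = 8
Step 2: 0.5 mL brought to 10 mL → factor 10/0.5 = 20
Step 3: unknown factor x
Step 4: 5 mL brought to 25 mL → factor 25/5 = 5
Step 5: 5-fold → factor 5
Product of known-step factors = 4000
Overall factor = 4.00 mg/mL / (0.100 μg/mL) = 40000
x = 40000 / 4000 = 10.0

10.0-fold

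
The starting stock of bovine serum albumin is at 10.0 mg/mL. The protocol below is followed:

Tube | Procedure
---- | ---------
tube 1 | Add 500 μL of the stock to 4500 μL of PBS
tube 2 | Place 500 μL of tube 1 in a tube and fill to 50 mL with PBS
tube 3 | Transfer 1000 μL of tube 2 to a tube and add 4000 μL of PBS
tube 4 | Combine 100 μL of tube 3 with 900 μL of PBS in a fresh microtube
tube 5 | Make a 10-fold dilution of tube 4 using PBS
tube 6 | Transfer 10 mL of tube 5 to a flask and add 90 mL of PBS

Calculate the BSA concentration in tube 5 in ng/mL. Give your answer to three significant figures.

20.0 ng/mL

Step 1: 500 μL + 4500 μL = 5000 μL total → factor 5000/500 = 10
Step 2: 500 μL brought to 50 mL → factor 50000/500 = 100
Step 3: 1000 μL + 4000 μL = 5000 μL total → factor 5000/1000 = 5
Step 4: 100 μL + 900 μL = 1000 μL total → factor 1000/100 = 10
Step 5: 10-fold → factor 10
Dilution factor through tube 5 = 10 × 100 × 5 × 10 × 10 = 5 × 10^5
[tube 5] = 10.0 mg/mL / 5 × 10^5 = 2.000 × 10^-5 mg/mL = 20.0 ng/mL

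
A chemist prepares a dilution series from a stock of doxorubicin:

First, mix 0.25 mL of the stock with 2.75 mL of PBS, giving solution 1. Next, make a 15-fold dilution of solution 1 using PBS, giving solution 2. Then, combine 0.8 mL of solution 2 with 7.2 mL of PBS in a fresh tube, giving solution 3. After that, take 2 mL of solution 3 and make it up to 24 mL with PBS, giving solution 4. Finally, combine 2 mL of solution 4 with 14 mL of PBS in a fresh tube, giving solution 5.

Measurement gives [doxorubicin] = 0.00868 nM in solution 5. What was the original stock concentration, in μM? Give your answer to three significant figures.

1.50 μM

Step 1: 0.25 mL + 2.75 mL = 3 mL total → factor 3/0.25 = 12
Step 2: 15-fold → factor 15
Step 3: 0.8 mL + 7.2 mL = 8 mL total → factor 8/0.8 = 10
Step 4: 2 mL brought to 24 mL → factor 24/2 = 12
Step 5: 2 mL + 14 mL = 16 mL total → factor 16/2 = 8
Overall dilution factor = 12 × 15 × 10 × 12 × 8 = 1.728 × 10^5
Stock = 0.00868 nM × 1.728 × 10^5 = 1500 nM = 1.50 μM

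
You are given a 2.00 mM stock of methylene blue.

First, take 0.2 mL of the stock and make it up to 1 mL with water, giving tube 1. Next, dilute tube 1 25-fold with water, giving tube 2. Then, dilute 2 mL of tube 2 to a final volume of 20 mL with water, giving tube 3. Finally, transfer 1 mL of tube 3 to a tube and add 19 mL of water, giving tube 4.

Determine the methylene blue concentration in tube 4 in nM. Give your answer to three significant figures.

80.0 nM

Step 1: 0.2 mL brought to 1 mL → factor 1/0.2 = 5
Step 2: 25-fold → factor 25
Step 3: 2 mL brought to 20 mL → factor 20/2 = 10
Step 4: 1 mL + 19 mL = 20 mL total → factor 20/1 = 20
Overall dilution factor = 5 × 25 × 10 × 20 = 25000
Final = 2.00 mM / 25000 = 8.000 × 10^-5 mM = 80.0 nM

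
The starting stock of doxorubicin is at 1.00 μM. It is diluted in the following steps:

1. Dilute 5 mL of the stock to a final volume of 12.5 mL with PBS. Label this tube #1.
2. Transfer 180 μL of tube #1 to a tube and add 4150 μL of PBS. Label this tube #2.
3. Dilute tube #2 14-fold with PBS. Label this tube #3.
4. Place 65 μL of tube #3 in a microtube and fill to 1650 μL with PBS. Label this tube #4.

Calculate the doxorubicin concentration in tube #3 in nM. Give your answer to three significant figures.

Step 1: 5 mL brought to 12.5 mL → factor 12.5/5 = 2.5
Step 2: 180 μL + 4150 μL = 4330 μL total → factor 4330/180 = 24.056
Step 3: 14-fold → factor 14
Dilution factor through tube #3 = 2.5 × 24.056 × 14 = 841.94
[tube #3] = 1.00 μM / 841.94 = 0.001188 μM = 1.19 nM

1.19 nM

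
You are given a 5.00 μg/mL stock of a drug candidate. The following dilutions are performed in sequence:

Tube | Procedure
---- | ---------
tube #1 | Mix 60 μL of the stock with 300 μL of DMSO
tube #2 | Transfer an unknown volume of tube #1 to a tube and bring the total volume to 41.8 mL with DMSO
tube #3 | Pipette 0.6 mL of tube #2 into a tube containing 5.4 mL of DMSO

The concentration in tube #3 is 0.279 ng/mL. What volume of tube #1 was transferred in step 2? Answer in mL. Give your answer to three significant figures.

Step 1: 60 μL + 300 μL = 360 μL total → factor 360/60 = 6
Step 2: v brought to 41.8 mL → factor = 41.8 mL/v
Step 3: 0.6 mL + 5.4 mL = 6 mL total → factor 6/0.6 = 10
Product of known-step factors = 60
Overall factor = 5.00 μg/mL / (0.279 ng/mL) = 17921
Step-2 factor = 17921 / 60 = 298.69
v = 41.8 mL / 298.69 = 0.140 mL

0.140 mL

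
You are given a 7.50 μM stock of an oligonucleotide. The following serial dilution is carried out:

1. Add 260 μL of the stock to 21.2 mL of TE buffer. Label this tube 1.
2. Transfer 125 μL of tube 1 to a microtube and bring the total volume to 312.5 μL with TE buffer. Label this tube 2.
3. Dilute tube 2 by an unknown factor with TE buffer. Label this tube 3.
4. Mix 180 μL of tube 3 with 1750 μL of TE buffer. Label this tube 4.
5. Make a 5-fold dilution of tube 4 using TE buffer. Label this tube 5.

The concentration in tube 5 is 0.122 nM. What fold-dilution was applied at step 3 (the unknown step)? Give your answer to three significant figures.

Step 1: 260 μL + 21.2 mL = 21460 μL total → factor 21460/260 = 82.538
Step 2: 125 μL brought to 312.5 μL → factor 312.5/125 = 2.5
Step 3: unknown factor x
Step 4: 180 μL + 1750 μL = 1930 μL total → factor 1930/180 = 10.722
Step 5: 5-fold → factor 5
Product of known-step factors = 11062
Overall factor = 7.50 μM / (0.122 nM) = 61475
x = 61475 / 11062 = 5.56

5.56-fold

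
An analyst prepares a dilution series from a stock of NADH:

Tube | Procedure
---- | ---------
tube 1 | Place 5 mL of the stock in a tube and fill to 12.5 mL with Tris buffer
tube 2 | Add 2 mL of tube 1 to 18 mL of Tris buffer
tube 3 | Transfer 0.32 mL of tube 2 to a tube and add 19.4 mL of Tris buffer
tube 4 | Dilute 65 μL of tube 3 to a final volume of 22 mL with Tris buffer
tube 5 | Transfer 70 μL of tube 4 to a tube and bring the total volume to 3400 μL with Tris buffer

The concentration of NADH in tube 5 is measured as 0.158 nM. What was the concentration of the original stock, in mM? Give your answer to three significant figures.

4.00 mM

Step 1: 5 mL brought to 12.5 mL → factor 12.5/5 = 2.5
Step 2: 2 mL + 18 mL = 20 mL total → factor 20/2 = 10
Step 3: 0.32 mL + 19.4 mL = 19.72 mL total → factor 19.72/0.32 = 61.625
Step 4: 65 μL brought to 22 mL → factor 22000/65 = 338.46
Step 5: 70 μL brought to 3400 μL → factor 3400/70 = 48.571
Overall dilution factor = 2.5 × 10 × 61.625 × 338.46 × 48.571 = 2.5327 × 10^7
Stock = 0.158 nM × 2.5327 × 10^7 = 4.002 × 10^6 nM = 4.00 mM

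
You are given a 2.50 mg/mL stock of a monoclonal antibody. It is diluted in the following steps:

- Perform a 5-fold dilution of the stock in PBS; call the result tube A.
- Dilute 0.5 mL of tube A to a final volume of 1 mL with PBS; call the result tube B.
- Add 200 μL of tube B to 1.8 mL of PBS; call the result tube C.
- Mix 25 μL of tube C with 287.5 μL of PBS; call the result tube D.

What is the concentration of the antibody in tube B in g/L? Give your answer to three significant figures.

Step 1: 5-fold → factor 5
Step 2: 0.5 mL brought to 1 mL → factor 1/0.5 = 2
Dilution factor through tube B = 5 × 2 = 10
[tube B] = 2.50 mg/mL / 10 = 0.2500 mg/mL = 0.250 g/L

0.250 g/L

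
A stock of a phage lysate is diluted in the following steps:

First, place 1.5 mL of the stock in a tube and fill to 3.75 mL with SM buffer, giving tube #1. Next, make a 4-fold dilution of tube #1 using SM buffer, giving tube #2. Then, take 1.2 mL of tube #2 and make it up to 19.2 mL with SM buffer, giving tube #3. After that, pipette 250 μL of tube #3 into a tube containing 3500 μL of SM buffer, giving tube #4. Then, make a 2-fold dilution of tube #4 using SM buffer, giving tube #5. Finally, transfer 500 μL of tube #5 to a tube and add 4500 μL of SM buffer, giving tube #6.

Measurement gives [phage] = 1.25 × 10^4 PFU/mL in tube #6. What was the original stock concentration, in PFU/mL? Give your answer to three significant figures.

Step 1: 1.5 mL brought to 3.75 mL → factor 3.75/1.5 = 2.5
Step 2: 4-fold → factor 4
Step 3: 1.2 mL brought to 19.2 mL → factor 19.2/1.2 = 16
Step 4: 250 μL + 3500 μL = 3750 μL total → factor 3750/250 = 15
Step 5: 2-fold → factor 2
Step 6: 500 μL + 4500 μL = 5000 μL total → factor 5000/500 = 10
Overall dilution factor = 2.5 × 4 × 16 × 15 × 2 × 10 = 48000
Stock = 1.25 × 10^4 PFU/mL × 48000 = 6.00 × 10^8 PFU/mL

6.00 × 10^8 PFU/mL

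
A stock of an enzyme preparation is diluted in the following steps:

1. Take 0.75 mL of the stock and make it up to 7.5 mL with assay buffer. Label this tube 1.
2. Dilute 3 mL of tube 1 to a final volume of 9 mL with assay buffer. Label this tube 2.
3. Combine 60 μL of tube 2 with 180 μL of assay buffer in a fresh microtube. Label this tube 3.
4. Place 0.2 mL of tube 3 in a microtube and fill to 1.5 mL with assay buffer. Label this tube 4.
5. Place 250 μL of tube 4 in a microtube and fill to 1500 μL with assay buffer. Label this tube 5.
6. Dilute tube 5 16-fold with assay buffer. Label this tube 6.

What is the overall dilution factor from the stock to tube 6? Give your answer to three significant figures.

Step 1: 0.75 mL brought to 7.5 mL → factor 7.5/0.75 = 10
Step 2: 3 mL brought to 9 mL → factor 9/3 = 3
Step 3: 60 μL + 180 μL = 240 μL total → factor 240/60 = 4
Step 4: 0.2 mL brought to 1.5 mL → factor 1.5/0.2 = 7.5
Step 5: 250 μL brought to 1500 μL → factor 1500/250 = 6
Step 6: 16-fold → factor 16
Overall dilution factor = 10 × 3 × 4 × 7.5 × 6 × 16 = 86400

8.64 × 10^4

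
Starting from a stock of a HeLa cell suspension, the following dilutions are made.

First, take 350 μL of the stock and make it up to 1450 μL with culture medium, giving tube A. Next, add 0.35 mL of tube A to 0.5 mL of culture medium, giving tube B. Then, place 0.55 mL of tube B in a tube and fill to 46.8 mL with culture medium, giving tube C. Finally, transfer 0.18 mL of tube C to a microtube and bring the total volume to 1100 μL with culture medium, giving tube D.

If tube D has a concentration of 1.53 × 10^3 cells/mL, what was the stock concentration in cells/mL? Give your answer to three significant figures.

Step 1: 350 μL brought to 1450 μL → factor 1450/350 = 4.1429
Step 2: 0.35 mL + 0.5 mL = 0.85 mL total → factor 0.85/0.35 = 2.4286
Step 3: 0.55 mL brought to 46.8 mL → factor 46.8/0.55 = 85.091
Step 4: 0.18 mL brought to 1100 μL → factor 1.1/0.18 = 6.1111
Overall dilution factor = 4.1429 × 2.4286 × 85.091 × 6.1111 = 5231.8
Stock = 1.53 × 10^3 cells/mL × 5231.8 = 8.00 × 10^6 cells/mL

8.00 × 10^6 cells/mL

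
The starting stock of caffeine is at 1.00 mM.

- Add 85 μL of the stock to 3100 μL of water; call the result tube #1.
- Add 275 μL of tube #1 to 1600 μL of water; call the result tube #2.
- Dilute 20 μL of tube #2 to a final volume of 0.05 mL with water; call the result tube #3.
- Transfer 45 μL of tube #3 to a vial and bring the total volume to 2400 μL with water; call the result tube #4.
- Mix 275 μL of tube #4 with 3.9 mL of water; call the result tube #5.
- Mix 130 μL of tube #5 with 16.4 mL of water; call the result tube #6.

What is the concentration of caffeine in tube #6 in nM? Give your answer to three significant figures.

Step 1: 85 μL + 3100 μL = 3185 μL total → factor 3185/85 = 37.471
Step 2: 275 μL + 1600 μL = 1875 μL total → factor 1875/275 = 6.8182
Step 3: 20 μL brought to 0.05 mL → factor 50/20 = 2.5
Step 4: 45 μL brought to 2400 μL → factor 2400/45 = 53.333
Step 5: 275 μL + 3.9 mL = 4175 μL total → factor 4175/275 = 15.182
Step 6: 130 μL + 16.4 mL = 16530 μL total → factor 16530/130 = 127.15
Overall dilution factor = 37.471 × 6.8182 × 2.5 × 53.333 × 15.182 × 127.15 = 6.5758 × 10^7
Final = 1.00 mM / 6.5758 × 10^7 = 1.521 × 10^-8 mM = 0.0152 nM

0.0152 nM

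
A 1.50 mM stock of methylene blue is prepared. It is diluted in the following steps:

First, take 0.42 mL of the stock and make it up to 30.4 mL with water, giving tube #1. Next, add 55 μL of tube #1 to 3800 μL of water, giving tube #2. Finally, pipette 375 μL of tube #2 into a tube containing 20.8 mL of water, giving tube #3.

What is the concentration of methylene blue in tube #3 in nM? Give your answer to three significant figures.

Step 1: 0.42 mL brought to 30.4 mL → factor 30.4/0.42 = 72.381
Step 2: 55 μL + 3800 μL = 3855 μL total → factor 3855/55 = 70.091
Step 3: 375 μL + 20.8 mL = 21175 μL total → factor 21175/375 = 56.467
Overall dilution factor = 72.381 × 70.091 × 56.467 = 2.8647 × 10^5
Final = 1.50 mM / 2.8647 × 10^5 = 5.236 × 10^-6 mM = 5.24 nM

5.24 nM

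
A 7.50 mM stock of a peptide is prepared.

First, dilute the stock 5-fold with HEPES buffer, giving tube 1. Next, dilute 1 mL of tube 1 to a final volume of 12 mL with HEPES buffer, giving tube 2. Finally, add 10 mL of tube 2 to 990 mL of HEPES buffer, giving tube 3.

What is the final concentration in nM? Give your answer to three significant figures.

1.25 × 10^3 nM

Step 1: 5-fold → factor 5
Step 2: 1 mL brought to 12 mL → factor 12/1 = 12
Step 3: 10 mL + 990 mL = 1000 mL total → factor 1000/10 = 100
Overall dilution factor = 5 × 12 × 100 = 6000
Final = 7.50 mM / 6000 = 0.001250 mM = 1.25 × 10^3 nM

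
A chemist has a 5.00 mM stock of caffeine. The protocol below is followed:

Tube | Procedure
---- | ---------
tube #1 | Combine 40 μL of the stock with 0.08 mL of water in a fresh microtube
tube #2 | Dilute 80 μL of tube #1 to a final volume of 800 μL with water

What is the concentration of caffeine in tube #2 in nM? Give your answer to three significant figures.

Step 1: 40 μL + 0.08 mL = 120 μL total → factor 120/40 = 3
Step 2: 80 μL brought to 800 μL → factor 800/80 = 10
Overall dilution factor = 3 × 10 = 30
Final = 5.00 mM / 30 = 0.1667 mM = 1.67 × 10^5 nM

1.67 × 10^5 nM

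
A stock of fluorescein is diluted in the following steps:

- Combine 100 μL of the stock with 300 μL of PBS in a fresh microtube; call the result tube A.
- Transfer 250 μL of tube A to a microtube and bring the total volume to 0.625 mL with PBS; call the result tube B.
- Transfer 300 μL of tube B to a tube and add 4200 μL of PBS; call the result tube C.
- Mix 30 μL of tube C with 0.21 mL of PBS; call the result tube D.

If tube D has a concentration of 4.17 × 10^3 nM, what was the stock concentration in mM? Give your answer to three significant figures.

5.00 mM

Step 1: 100 μL + 300 μL = 400 μL total → factor 400/100 = 4
Step 2: 250 μL brought to 0.625 mL → factor 625/250 = 2.5
Step 3: 300 μL + 4200 μL = 4500 μL total → factor 4500/300 = 15
Step 4: 30 μL + 0.21 mL = 240 μL total → factor 240/30 = 8
Overall dilution factor = 4 × 2.5 × 15 × 8 = 1200
Stock = 4.17 × 10^3 nM × 1200 = 5.004 × 10^6 nM = 5.00 mM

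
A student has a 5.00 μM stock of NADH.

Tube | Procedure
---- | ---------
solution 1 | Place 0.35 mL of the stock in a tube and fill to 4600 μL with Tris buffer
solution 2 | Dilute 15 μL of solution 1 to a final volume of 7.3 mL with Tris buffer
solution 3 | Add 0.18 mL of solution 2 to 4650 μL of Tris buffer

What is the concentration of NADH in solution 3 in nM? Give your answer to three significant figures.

Step 1: 0.35 mL brought to 4600 μL → factor 4.6/0.35 = 13.143
Step 2: 15 μL brought to 7.3 mL → factor 7300/15 = 486.67
Step 3: 0.18 mL + 4650 μL = 4.83 mL total → factor 4.83/0.18 = 26.833
Overall dilution factor = 13.143 × 486.67 × 26.833 = 1.7163 × 10^5
Final = 5.00 μM / 1.7163 × 10^5 = 2.913 × 10^-5 μM = 0.0291 nM

0.0291 nM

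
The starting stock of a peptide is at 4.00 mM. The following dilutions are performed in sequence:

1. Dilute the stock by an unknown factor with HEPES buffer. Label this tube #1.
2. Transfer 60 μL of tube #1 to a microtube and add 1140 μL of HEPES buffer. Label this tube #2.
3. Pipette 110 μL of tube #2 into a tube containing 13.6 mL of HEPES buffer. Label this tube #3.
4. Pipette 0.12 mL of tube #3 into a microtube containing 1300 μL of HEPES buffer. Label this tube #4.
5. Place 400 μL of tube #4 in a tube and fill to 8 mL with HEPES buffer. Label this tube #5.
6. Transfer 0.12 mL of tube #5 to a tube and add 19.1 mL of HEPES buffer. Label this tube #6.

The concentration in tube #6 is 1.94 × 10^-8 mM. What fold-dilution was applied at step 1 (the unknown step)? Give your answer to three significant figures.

2.18-fold

Step 1: unknown factor x
Step 2: 60 μL + 1140 μL = 1200 μL total → factor 1200/60 = 20
Step 3: 110 μL + 13.6 mL = 13710 μL total → factor 13710/110 = 124.64
Step 4: 0.12 mL + 1300 μL = 1.42 mL total → factor 1.42/0.12 = 11.833
Step 5: 400 μL brought to 8 mL → factor 8000/400 = 20
Step 6: 0.12 mL + 19.1 mL = 19.22 mL total → factor 19.22/0.12 = 160.17
Product of known-step factors = 9.449 × 10^7
Overall factor = 4.00 mM / (1.94 × 10^-8 mM) = 2.0619 × 10^8
x = 2.0619 × 10^8 / 9.449 × 10^7 = 2.18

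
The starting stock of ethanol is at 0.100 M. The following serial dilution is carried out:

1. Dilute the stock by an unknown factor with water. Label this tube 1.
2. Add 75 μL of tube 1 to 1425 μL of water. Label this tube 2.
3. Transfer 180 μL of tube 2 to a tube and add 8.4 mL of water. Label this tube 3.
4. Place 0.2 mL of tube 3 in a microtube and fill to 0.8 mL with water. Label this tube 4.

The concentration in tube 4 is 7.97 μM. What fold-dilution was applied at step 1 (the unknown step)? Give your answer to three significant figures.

Step 1: unknown factor x
Step 2: 75 μL + 1425 μL = 1500 μL total → factor 1500/75 = 20
Step 3: 180 μL + 8.4 mL = 8580 μL total → factor 8580/180 = 47.667
Step 4: 0.2 mL brought to 0.8 mL → factor 0.8/0.2 = 4
Product of known-step factors = 3813.3
Overall factor = 0.100 M / (7.97 μM) = 12547
x = 12547 / 3813.3 = 3.29

3.29-fold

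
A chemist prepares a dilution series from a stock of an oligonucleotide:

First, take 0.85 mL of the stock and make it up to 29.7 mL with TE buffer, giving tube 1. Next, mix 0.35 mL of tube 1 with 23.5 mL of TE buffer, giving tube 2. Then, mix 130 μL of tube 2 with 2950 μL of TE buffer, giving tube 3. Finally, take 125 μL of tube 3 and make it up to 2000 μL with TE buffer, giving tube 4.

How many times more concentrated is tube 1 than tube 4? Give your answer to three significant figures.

Step 1: 0.85 mL brought to 29.7 mL → factor 29.7/0.85 = 34.941
Step 2: 0.35 mL + 23.5 mL = 23.85 mL total → factor 23.85/0.35 = 68.143
Step 3: 130 μL + 2950 μL = 3080 μL total → factor 3080/130 = 23.692
Step 4: 125 μL brought to 2000 μL → factor 2000/125 = 16
Dilution factor to tube 1 = 34.941; to tube 4 = 9.0258 × 10^5
[tube 1]/[tube 4] = (factor to tube 4)/(factor to tube 1) = 9.0258 × 10^5/34.941 = 2.58 × 10^4

2.58 × 10^4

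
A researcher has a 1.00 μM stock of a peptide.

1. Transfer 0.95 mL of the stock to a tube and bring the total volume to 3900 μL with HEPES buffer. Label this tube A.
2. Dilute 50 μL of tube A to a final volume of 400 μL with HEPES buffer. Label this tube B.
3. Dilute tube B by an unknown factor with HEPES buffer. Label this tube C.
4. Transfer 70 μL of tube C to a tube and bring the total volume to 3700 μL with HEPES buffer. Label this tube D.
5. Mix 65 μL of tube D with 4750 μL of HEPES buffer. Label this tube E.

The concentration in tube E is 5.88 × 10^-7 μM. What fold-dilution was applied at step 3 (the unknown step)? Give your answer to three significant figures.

Step 1: 0.95 mL brought to 3900 μL → factor 3.9/0.95 = 4.1053
Step 2: 50 μL brought to 400 μL → factor 400/50 = 8
Step 3: unknown factor x
Step 4: 70 μL brought to 3700 μL → factor 3700/70 = 52.857
Step 5: 65 μL + 4750 μL = 4815 μL total → factor 4815/65 = 74.077
Product of known-step factors = 1.2859 × 10^5
Overall factor = 1.00 μM / (5.88 × 10^-7 μM) = 1.7007 × 10^6
x = 1.7007 × 10^6 / 1.2859 × 10^5 = 13.2

13.2-fold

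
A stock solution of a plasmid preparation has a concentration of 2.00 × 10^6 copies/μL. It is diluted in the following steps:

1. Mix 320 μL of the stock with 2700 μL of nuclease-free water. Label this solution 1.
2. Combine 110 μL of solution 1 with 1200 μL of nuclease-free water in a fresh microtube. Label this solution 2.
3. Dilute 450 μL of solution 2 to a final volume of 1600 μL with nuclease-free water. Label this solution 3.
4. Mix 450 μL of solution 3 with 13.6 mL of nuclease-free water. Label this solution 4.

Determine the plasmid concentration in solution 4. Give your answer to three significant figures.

Step 1: 320 μL + 2700 μL = 3020 μL total → factor 3020/320 = 9.4375
Step 2: 110 μL + 1200 μL = 1310 μL total → factor 1310/110 = 11.909
Step 3: 450 μL brought to 1600 μL → factor 1600/450 = 3.5556
Step 4: 450 μL + 13.6 mL = 14050 μL total → factor 14050/450 = 31.222
Overall dilution factor = 9.4375 × 11.909 × 3.5556 × 31.222 = 12477
Final = 2.00 × 10^6 copies/μL / 12477 = 160 copies/μL

160 copies/μL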